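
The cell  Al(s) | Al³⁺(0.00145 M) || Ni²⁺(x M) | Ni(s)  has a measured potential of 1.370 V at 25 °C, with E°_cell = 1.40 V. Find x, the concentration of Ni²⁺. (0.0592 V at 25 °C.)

From the Nernst equation, log Q = n(E° − E)/0.0592 = 6(1.40 − 1.370)/0.0592 = 3.041, so Q = 1100.
With Q = [Al³⁺]^2/[Ni²⁺]^3 and the known concentrations, [Ni²⁺]^3 in the denominator gives [Ni²⁺] = 0.0012 M.

0.0012 M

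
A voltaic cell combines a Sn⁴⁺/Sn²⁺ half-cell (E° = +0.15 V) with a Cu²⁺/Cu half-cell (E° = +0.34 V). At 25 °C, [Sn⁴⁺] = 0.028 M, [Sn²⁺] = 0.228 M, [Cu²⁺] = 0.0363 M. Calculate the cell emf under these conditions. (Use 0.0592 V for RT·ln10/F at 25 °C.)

The Cu²⁺/Cu couple has the higher reduction potential and acts as the cathode, so E°_cell = +0.34 − (+0.15) = 0.19 V.
Balancing electrons gives n = 2; the reaction quotient is Q = [Sn⁴⁺]/([Sn²⁺]·[Cu²⁺]) = 3.38.
At 25 °C, E = E° − (0.0592/n) log Q = 0.19 − (0.0592/2)(0.529) = 0.190 − 0.016 = 0.174 V.

0.174 V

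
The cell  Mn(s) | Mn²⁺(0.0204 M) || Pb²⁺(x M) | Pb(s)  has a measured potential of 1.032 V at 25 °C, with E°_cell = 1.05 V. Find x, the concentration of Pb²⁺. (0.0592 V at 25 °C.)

From the Nernst equation, log Q = n(E° − E)/0.0592 = 2(1.05 − 1.032)/0.0592 = 0.608, so Q = 4.06.
With Q = [Mn²⁺]/[Pb²⁺] and the known concentrations, [Pb²⁺] in the denominator gives [Pb²⁺] = 0.005 M.

0.005 M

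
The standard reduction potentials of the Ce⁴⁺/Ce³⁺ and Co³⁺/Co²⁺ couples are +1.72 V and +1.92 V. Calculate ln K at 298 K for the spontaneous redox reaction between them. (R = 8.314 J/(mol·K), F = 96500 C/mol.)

ln K = 7.8

E°_cell = +1.92 − (+1.72) = 0.20 V, with n = 1 electron transferred.
At equilibrium E = 0, so the Nernst equation gives ln K = nFE°/RT = (1)(96500)(0.20)/((8.314)(298)) = 7.79.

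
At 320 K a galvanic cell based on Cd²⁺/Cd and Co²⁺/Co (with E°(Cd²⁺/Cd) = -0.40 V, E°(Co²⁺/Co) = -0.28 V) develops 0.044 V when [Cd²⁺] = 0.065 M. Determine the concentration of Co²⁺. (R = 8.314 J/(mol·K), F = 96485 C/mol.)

From the Nernst equation, ln Q = nF(E° − E)/RT = 2×96485×(0.12 − 0.044)/(8.314×320) = 5.512, so Q = 248.
With Q = [Cd²⁺]/[Co²⁺] and the known concentrations, [Co²⁺] in the denominator gives [Co²⁺] = 2.6 × 10^-4 M.

2.6 × 10^-4 M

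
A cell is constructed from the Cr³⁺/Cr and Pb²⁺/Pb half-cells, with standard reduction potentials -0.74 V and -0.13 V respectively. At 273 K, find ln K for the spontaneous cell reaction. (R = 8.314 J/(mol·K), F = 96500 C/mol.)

E°_cell = -0.13 − (-0.74) = 0.61 V, with n = 6 electrons transferred.
At equilibrium E = 0, so the Nernst equation gives ln K = nFE°/RT = (6)(96500)(0.61)/((8.314)(273)) = 155.61.

ln K = 155.6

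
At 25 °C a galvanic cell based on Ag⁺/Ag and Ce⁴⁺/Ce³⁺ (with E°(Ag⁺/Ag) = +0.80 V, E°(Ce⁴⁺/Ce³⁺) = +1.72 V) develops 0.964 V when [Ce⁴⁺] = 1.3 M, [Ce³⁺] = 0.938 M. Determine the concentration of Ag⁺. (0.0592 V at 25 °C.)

From the Nernst equation, log Q = n(E° − E)/0.0592 = 1(0.92 − 0.964)/0.0592 = -0.743, so Q = 0.181.
With Q = [Ag⁺]·[Ce³⁺]/[Ce⁴⁺] and the known concentrations, [Ag⁺] in the numerator gives [Ag⁺] = 0.25 M.

0.25 M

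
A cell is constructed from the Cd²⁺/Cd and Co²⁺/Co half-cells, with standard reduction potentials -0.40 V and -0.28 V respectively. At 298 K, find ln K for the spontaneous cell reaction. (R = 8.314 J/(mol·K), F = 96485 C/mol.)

ln K = 9.3

E°_cell = -0.28 − (-0.40) = 0.12 V, with n = 2 electrons transferred.
At equilibrium E = 0, so the Nernst equation gives ln K = nFE°/RT = (2)(96485)(0.12)/((8.314)(298)) = 9.35.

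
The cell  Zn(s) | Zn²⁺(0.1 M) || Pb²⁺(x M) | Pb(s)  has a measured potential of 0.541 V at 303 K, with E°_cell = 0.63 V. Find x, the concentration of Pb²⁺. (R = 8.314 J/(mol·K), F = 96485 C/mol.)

From the Nernst equation, ln Q = nF(E° − E)/RT = 2×96485×(0.63 − 0.541)/(8.314×303) = 6.818, so Q = 914.
With Q = [Zn²⁺]/[Pb²⁺] and the known concentrations, [Pb²⁺] in the denominator gives [Pb²⁺] = 1.1 × 10^-4 M.

1.1 × 10^-4 M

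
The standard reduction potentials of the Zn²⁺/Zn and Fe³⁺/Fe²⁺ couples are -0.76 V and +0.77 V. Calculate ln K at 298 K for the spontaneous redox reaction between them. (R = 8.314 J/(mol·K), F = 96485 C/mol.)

ln K = 119.2

E°_cell = +0.77 − (-0.76) = 1.53 V, with n = 2 electrons transferred.
At equilibrium E = 0, so the Nernst equation gives ln K = nFE°/RT = (2)(96485)(1.53)/((8.314)(298)) = 119.17.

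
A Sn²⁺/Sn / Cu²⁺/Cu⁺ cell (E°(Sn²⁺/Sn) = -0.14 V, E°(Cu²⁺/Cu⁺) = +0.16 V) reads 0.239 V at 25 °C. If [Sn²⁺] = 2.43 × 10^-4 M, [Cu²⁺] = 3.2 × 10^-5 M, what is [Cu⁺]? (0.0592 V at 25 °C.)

0.022 M

From the Nernst equation, log Q = n(E° − E)/0.0592 = 2(0.30 − 0.239)/0.0592 = 2.061, so Q = 115.
With Q = [Sn²⁺]·[Cu⁺]^2/[Cu²⁺]^2 and the known concentrations, [Cu⁺]^2 in the numerator gives [Cu⁺] = 0.022 M.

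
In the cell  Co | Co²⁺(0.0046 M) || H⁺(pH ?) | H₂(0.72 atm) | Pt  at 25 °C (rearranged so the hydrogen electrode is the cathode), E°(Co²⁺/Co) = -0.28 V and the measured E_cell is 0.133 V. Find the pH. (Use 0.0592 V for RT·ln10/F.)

pH = 3.72

E°_cell = 0.28 V and n = 2.
log Q = n(E° − E)/0.0592 = 2×(0.28 − 0.133)/0.0592 = 4.966.
With Q = [Co²⁺]·P(H₂) / [H⁺]^2, solving for [H⁺] gives log[H⁺] = -3.723, so pH = 3.72.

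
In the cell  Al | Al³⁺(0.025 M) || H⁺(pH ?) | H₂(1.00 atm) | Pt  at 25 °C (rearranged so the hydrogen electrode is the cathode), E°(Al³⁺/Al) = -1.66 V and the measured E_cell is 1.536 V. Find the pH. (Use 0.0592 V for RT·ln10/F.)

E°_cell = 1.66 V and n = 6.
log Q = n(E° − E)/0.0592 = 6×(1.66 − 1.536)/0.0592 = 12.568.
With Q = [Al³⁺]^2·P(H₂)^3 / [H⁺]^6, solving for [H⁺] gives log[H⁺] = -2.629, so pH = 2.63.

pH = 2.63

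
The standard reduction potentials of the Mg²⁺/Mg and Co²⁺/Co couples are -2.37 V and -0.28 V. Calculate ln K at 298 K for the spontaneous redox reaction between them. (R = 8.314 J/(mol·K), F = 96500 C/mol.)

E°_cell = -0.28 − (-2.37) = 2.09 V, with n = 2 electrons transferred.
At equilibrium E = 0, so the Nernst equation gives ln K = nFE°/RT = (2)(96500)(2.09)/((8.314)(298)) = 162.81.

ln K = 162.8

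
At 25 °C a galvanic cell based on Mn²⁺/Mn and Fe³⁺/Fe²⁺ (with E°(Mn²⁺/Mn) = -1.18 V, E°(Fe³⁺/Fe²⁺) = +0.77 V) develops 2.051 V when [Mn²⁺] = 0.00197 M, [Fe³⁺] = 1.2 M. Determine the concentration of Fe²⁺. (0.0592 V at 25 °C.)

From the Nernst equation, log Q = n(E° − E)/0.0592 = 2(1.95 − 2.051)/0.0592 = -3.412, so Q = 3.87 × 10^-4.
With Q = [Mn²⁺]·[Fe²⁺]^2/[Fe³⁺]^2 and the known concentrations, [Fe²⁺]^2 in the numerator gives [Fe²⁺] = 0.53 M.

0.53 M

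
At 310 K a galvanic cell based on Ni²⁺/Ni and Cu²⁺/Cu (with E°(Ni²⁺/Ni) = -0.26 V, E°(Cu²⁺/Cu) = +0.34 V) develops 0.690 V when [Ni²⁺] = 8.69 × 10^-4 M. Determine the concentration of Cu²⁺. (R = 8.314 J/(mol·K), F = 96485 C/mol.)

From the Nernst equation, ln Q = nF(E° − E)/RT = 2×96485×(0.60 − 0.690)/(8.314×310) = -6.738, so Q = 0.00118.
With Q = [Ni²⁺]/[Cu²⁺] and the known concentrations, [Cu²⁺] in the denominator gives [Cu²⁺] = 0.73 M.

0.73 M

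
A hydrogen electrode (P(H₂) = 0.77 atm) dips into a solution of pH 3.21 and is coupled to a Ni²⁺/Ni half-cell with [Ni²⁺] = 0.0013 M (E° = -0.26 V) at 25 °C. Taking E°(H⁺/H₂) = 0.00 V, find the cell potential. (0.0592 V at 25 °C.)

The hydrogen couple is the cathode, so E°_cell = 0.26 V; n = 2.
[H⁺] = 10^(−3.21) = 6.2 × 10^-4 M, and Q = [Ni²⁺]·P(H₂) / [H⁺]^2 = 2630.
E = E° − (0.0592/2) log Q = 0.26 − (0.0592/2)(3.420) = 0.159 V.

0.16 V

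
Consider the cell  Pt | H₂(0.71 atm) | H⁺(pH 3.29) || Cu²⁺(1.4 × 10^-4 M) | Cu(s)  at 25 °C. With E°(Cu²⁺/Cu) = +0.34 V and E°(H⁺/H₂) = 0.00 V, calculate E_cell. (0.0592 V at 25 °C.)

The Cu²⁺/Cu couple is the cathode, so E°_cell = 0.34 V; n = 2.
[H⁺] = 10^(−3.29) = 5.1 × 10^-4 M, and Q = [H⁺]^2 / ([Cu²⁺]·P(H₂)) = 0.00265.
E = E° − (0.0592/2) log Q = 0.34 − (0.0592/2)(-2.577) = 0.416 V.

0.42 V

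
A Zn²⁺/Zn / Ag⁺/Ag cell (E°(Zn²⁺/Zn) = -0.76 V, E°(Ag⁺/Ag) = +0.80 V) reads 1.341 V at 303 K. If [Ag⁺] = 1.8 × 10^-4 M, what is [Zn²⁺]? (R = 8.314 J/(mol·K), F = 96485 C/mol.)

From the Nernst equation, ln Q = nF(E° − E)/RT = 2×96485×(1.56 − 1.341)/(8.314×303) = 16.776, so Q = 1.93 × 10^7.
With Q = [Zn²⁺]/[Ag⁺]^2 and the known concentrations, [Zn²⁺] in the numerator gives [Zn²⁺] = 0.63 M.

0.63 M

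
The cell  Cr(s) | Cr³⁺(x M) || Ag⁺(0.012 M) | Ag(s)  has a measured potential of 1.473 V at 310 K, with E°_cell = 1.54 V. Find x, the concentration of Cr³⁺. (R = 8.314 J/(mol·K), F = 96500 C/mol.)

From the Nernst equation, ln Q = nF(E° − E)/RT = 3×96500×(1.54 − 1.473)/(8.314×310) = 7.526, so Q = 1860.
With Q = [Cr³⁺]/[Ag⁺]^3 and the known concentrations, [Cr³⁺] in the numerator gives [Cr³⁺] = 0.0032 M.

0.0032 M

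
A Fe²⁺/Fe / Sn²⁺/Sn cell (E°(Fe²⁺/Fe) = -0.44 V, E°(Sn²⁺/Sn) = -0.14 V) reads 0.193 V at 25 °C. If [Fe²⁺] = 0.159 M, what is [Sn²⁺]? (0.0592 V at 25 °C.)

3.9 × 10^-5 M

From the Nernst equation, log Q = n(E° − E)/0.0592 = 2(0.30 − 0.193)/0.0592 = 3.615, so Q = 4120.
With Q = [Fe²⁺]/[Sn²⁺] and the known concentrations, [Sn²⁺] in the denominator gives [Sn²⁺] = 3.9 × 10^-5 M.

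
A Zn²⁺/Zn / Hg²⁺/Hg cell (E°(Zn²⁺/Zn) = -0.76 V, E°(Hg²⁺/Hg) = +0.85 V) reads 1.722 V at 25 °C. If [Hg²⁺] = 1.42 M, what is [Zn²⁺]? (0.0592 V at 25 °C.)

From the Nernst equation, log Q = n(E° − E)/0.0592 = 2(1.61 − 1.722)/0.0592 = -3.784, so Q = 1.65 × 10^-4.
With Q = [Zn²⁺]/[Hg²⁺] and the known concentrations, [Zn²⁺] in the numerator gives [Zn²⁺] = 2.3 × 10^-4 M.

2.3 × 10^-4 M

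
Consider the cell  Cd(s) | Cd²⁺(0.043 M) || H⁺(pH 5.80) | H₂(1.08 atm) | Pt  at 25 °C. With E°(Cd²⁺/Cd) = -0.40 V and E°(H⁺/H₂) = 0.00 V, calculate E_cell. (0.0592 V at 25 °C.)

0.096 V

The hydrogen couple is the cathode, so E°_cell = 0.40 V; n = 2.
[H⁺] = 10^(−5.80) = 1.6 × 10^-6 M, and Q = [Cd²⁺]·P(H₂) / [H⁺]^2 = 1.85 × 10^10.
E = E° − (0.0592/2) log Q = 0.40 − (0.0592/2)(10.267) = 0.096 V.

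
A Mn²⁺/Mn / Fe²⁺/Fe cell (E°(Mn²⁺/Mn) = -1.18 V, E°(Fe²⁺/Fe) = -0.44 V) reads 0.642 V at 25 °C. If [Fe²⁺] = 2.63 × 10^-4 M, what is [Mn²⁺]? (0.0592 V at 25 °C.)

0.54 M

From the Nernst equation, log Q = n(E° − E)/0.0592 = 2(0.74 − 0.642)/0.0592 = 3.311, so Q = 2050.
With Q = [Mn²⁺]/[Fe²⁺] and the known concentrations, [Mn²⁺] in the numerator gives [Mn²⁺] = 0.54 M.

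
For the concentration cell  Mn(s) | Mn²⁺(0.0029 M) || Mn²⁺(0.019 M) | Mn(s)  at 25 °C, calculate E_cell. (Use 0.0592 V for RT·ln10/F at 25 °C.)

Both half-cells are Mn²⁺/Mn, so E°_cell = 0. The concentrated side is the cathode; the cell reaction moves Mn²⁺ from high to low concentration with n = 2.
Q = [Mn²⁺]_dilute/[Mn²⁺]_conc = 0.0029/0.019 = 0.153.
E = 0 − (0.0592/2) log Q = −(0.0592/2)(-0.816) = 0.0242 V.

0.024 V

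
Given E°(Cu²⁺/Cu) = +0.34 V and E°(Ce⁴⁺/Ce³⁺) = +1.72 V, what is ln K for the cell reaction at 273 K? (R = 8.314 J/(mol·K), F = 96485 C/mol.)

ln K = 117.3

E°_cell = +1.72 − (+0.34) = 1.38 V, with n = 2 electrons transferred.
At equilibrium E = 0, so the Nernst equation gives ln K = nFE°/RT = (2)(96485)(1.38)/((8.314)(273)) = 117.33.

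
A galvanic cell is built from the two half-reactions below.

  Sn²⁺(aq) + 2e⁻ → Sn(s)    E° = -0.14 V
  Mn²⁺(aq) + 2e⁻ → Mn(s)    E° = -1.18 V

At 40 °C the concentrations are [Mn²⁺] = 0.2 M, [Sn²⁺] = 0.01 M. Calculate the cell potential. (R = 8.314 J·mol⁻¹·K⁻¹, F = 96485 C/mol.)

The Sn²⁺/Sn couple has the higher reduction potential and acts as the cathode, so E°_cell = -0.14 − (-1.18) = 1.04 V.
Balancing electrons gives n = 2; the reaction quotient is Q = [Mn²⁺]/[Sn²⁺] = 20.0.
E = E° − (RT/nF) ln Q = 1.04 − (8.314×313)/(2×96485) × (2.996) = 1.040 − 0.040 = 1.000 V.

1.000 V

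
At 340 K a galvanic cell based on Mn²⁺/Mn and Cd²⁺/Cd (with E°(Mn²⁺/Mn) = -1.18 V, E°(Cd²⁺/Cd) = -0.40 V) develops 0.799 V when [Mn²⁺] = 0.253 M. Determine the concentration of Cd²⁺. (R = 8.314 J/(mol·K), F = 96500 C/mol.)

From the Nernst equation, ln Q = nF(E° − E)/RT = 2×96500×(0.78 − 0.799)/(8.314×340) = -1.297, so Q = 0.273.
With Q = [Mn²⁺]/[Cd²⁺] and the known concentrations, [Cd²⁺] in the denominator gives [Cd²⁺] = 0.93 M.

0.93 M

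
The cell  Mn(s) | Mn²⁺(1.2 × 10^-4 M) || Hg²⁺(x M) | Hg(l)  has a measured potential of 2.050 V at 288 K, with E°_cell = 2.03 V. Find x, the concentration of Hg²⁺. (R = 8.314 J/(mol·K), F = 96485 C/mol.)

6 × 10^-4 M

From the Nernst equation, ln Q = nF(E° − E)/RT = 2×96485×(2.03 − 2.050)/(8.314×288) = -1.612, so Q = 0.200.
With Q = [Mn²⁺]/[Hg²⁺] and the known concentrations, [Hg²⁺] in the denominator gives [Hg²⁺] = 6 × 10^-4 M.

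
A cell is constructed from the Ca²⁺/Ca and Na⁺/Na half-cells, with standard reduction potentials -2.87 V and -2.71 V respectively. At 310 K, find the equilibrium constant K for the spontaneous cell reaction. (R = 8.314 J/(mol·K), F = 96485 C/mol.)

E°_cell = -2.71 − (-2.87) = 0.16 V, with n = 2 electrons transferred.
At equilibrium E = 0, so the Nernst equation gives ln K = nFE°/RT = (2)(96485)(0.16)/((8.314)(310)) = 11.98.
K = e^11.98 = 1.6 × 10^5.

1.6 × 10^5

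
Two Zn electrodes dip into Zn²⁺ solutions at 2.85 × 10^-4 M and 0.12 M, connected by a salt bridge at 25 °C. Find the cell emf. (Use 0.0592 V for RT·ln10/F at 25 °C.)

0.078 V

Both half-cells are Zn²⁺/Zn, so E°_cell = 0. The concentrated side is the cathode; the cell reaction moves Zn²⁺ from high to low concentration with n = 2.
Q = [Zn²⁺]_dilute/[Zn²⁺]_conc = 2.85 × 10^-4/0.12 = 0.00238.
E = 0 − (0.0592/2) log Q = −(0.0592/2)(-2.624) = 0.0777 V.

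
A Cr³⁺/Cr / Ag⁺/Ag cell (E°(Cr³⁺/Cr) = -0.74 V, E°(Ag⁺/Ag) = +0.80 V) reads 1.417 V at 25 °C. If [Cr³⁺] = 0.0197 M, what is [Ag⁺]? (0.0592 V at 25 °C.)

0.0023 M

From the Nernst equation, log Q = n(E° − E)/0.0592 = 3(1.54 − 1.417)/0.0592 = 6.233, so Q = 1.71 × 10^6.
With Q = [Cr³⁺]/[Ag⁺]^3 and the known concentrations, [Ag⁺]^3 in the denominator gives [Ag⁺] = 0.0023 M.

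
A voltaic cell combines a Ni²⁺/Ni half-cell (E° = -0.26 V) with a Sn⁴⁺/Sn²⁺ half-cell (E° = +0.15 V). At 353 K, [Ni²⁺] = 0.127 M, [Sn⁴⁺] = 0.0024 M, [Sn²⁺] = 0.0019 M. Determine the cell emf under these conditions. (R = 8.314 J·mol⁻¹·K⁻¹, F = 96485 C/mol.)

0.445 V

The Sn⁴⁺/Sn²⁺ couple has the higher reduction potential and acts as the cathode, so E°_cell = +0.15 − (-0.26) = 0.41 V.
Balancing electrons gives n = 2; the reaction quotient is Q = [Ni²⁺]·[Sn²⁺]/[Sn⁴⁺] = 0.101.
E = E° − (RT/nF) ln Q = 0.41 − (8.314×353)/(2×96485) × (-2.297) = 0.410 + 0.035 = 0.445 V.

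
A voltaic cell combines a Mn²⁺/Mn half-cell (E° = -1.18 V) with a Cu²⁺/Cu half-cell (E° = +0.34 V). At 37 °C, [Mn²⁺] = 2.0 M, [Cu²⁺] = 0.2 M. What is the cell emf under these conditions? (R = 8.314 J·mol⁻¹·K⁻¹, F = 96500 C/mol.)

The Cu²⁺/Cu couple has the higher reduction potential and acts as the cathode, so E°_cell = +0.34 − (-1.18) = 1.52 V.
Balancing electrons gives n = 2; the reaction quotient is Q = [Mn²⁺]/[Cu²⁺] = 10.0.
E = E° − (RT/nF) ln Q = 1.52 − (8.314×310)/(2×96500) × (2.303) = 1.520 − 0.031 = 1.489 V.

1.49 V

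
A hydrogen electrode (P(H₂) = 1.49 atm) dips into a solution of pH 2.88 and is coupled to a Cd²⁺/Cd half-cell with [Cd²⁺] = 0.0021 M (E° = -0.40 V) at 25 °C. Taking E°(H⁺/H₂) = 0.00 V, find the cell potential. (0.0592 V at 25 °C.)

The hydrogen couple is the cathode, so E°_cell = 0.40 V; n = 2.
[H⁺] = 10^(−2.88) = 0.0013 M, and Q = [Cd²⁺]·P(H₂) / [H⁺]^2 = 1800.
E = E° − (0.0592/2) log Q = 0.40 − (0.0592/2)(3.255) = 0.304 V.

0.30 V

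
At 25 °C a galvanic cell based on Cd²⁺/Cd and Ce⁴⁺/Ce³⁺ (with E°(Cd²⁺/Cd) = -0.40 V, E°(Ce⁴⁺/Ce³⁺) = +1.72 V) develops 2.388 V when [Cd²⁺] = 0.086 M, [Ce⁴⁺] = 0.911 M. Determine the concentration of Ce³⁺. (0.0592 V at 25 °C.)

From the Nernst equation, log Q = n(E° − E)/0.0592 = 2(2.12 − 2.388)/0.0592 = -9.054, so Q = 8.83 × 10^-10.
With Q = [Cd²⁺]·[Ce³⁺]^2/[Ce⁴⁺]^2 and the known concentrations, [Ce³⁺]^2 in the numerator gives [Ce³⁺] = 9.2 × 10^-5 M.

9.2 × 10^-5 M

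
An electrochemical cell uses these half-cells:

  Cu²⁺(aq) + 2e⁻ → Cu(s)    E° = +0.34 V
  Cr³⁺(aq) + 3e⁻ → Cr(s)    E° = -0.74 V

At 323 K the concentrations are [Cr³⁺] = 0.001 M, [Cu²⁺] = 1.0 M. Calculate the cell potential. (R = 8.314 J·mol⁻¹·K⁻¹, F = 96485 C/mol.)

1.14 V

The Cu²⁺/Cu couple has the higher reduction potential and acts as the cathode, so E°_cell = +0.34 − (-0.74) = 1.08 V.
Balancing electrons gives n = 6; the reaction quotient is Q = [Cr³⁺]^2/[Cu²⁺]^3 = 1 × 10^-6.
E = E° − (RT/nF) ln Q = 1.08 − (8.314×323)/(6×96485) × (-13.816) = 1.080 + 0.064 = 1.144 V.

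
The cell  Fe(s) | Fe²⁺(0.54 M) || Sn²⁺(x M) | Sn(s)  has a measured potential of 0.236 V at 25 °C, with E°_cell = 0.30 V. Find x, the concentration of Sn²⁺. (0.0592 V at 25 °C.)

From the Nernst equation, log Q = n(E° − E)/0.0592 = 2(0.30 − 0.236)/0.0592 = 2.162, so Q = 145.
With Q = [Fe²⁺]/[Sn²⁺] and the known concentrations, [Sn²⁺] in the denominator gives [Sn²⁺] = 0.0037 M.

0.0037 M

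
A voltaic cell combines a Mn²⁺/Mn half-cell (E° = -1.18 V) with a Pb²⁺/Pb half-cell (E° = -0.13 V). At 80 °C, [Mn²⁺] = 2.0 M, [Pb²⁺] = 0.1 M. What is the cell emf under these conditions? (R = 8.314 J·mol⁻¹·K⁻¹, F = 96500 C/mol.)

1.00 V

The Pb²⁺/Pb couple has the higher reduction potential and acts as the cathode, so E°_cell = -0.13 − (-1.18) = 1.05 V.
Balancing electrons gives n = 2; the reaction quotient is Q = [Mn²⁺]/[Pb²⁺] = 20.0.
E = E° − (RT/nF) ln Q = 1.05 − (8.314×353)/(2×96500) × (2.996) = 1.050 − 0.046 = 1.004 V.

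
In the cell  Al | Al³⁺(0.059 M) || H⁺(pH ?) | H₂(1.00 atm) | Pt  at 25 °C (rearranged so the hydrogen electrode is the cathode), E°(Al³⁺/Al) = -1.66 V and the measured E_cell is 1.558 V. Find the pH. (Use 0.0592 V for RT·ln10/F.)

pH = 2.13

E°_cell = 1.66 V and n = 6.
log Q = n(E° − E)/0.0592 = 6×(1.66 − 1.558)/0.0592 = 10.338.
With Q = [Al³⁺]^2·P(H₂)^3 / [H⁺]^6, solving for [H⁺] gives log[H⁺] = -2.133, so pH = 2.13.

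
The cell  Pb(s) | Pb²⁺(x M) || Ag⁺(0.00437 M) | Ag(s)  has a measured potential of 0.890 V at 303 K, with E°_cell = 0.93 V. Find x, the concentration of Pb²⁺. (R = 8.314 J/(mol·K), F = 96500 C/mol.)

From the Nernst equation, ln Q = nF(E° − E)/RT = 2×96500×(0.93 − 0.890)/(8.314×303) = 3.065, so Q = 21.4.
With Q = [Pb²⁺]/[Ag⁺]^2 and the known concentrations, [Pb²⁺] in the numerator gives [Pb²⁺] = 4.1 × 10^-4 M.

4.1 × 10^-4 M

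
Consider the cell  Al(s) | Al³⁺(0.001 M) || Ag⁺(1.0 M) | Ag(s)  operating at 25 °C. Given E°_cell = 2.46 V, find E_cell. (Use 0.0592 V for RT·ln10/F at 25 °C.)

2.52 V

Balancing electrons gives n = 3; the reaction quotient is Q = [Al³⁺]/[Ag⁺]^3 = 0.00100.
At 25 °C, E = E° − (0.0592/n) log Q = 2.46 − (0.0592/3)(-3.000) = 2.460 + 0.059 = 2.519 V.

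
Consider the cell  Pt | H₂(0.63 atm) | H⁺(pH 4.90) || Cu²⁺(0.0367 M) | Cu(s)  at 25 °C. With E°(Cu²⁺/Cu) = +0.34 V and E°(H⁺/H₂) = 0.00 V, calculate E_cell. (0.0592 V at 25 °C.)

The Cu²⁺/Cu couple is the cathode, so E°_cell = 0.34 V; n = 2.
[H⁺] = 10^(−4.90) = 1.3 × 10^-5 M, and Q = [H⁺]^2 / ([Cu²⁺]·P(H₂)) = 6.85 × 10^-9.
E = E° − (0.0592/2) log Q = 0.34 − (0.0592/2)(-8.164) = 0.582 V.

0.58 V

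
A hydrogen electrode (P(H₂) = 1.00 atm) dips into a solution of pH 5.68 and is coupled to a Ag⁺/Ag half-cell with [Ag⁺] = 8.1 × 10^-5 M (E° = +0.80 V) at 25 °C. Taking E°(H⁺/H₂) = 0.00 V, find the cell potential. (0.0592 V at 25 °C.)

The Ag⁺/Ag couple is the cathode, so E°_cell = 0.80 V; n = 2.
[H⁺] = 10^(−5.68) = 2.1 × 10^-6 M, and Q = [H⁺]^2 / ([Ag⁺]^2·P(H₂)) = 6.65 × 10^-4.
E = E° − (0.0592/2) log Q = 0.80 − (0.0592/2)(-3.177) = 0.894 V.

0.89 V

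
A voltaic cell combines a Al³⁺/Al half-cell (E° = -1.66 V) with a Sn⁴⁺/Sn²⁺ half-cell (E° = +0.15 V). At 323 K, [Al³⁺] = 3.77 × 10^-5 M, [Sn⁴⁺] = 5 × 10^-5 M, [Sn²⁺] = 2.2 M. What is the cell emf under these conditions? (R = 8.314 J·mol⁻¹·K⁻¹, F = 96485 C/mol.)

1.76 V

The Sn⁴⁺/Sn²⁺ couple has the higher reduction potential and acts as the cathode, so E°_cell = +0.15 − (-1.66) = 1.81 V.
Balancing electrons gives n = 6; the reaction quotient is Q = [Al³⁺]^2·[Sn²⁺]^3/[Sn⁴⁺]^3 = 1.21 × 10^5.
E = E° − (RT/nF) ln Q = 1.81 − (8.314×323)/(6×96485) × (11.704) = 1.810 − 0.054 = 1.756 V.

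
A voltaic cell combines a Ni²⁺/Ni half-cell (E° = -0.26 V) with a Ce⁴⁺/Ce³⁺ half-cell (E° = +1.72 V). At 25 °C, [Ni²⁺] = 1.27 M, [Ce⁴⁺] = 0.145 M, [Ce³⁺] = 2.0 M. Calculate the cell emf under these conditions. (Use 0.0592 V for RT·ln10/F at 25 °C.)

The Ce⁴⁺/Ce³⁺ couple has the higher reduction potential and acts as the cathode, so E°_cell = +1.72 − (-0.26) = 1.98 V.
Balancing electrons gives n = 2; the reaction quotient is Q = [Ni²⁺]·[Ce³⁺]^2/[Ce⁴⁺]^2 = 242.
At 25 °C, E = E° − (0.0592/n) log Q = 1.98 − (0.0592/2)(2.383) = 1.980 − 0.071 = 1.909 V.

1.91 V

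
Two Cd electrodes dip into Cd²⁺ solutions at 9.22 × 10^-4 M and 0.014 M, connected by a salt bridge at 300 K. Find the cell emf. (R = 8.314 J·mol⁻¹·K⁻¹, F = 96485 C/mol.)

0.035 V

Both half-cells are Cd²⁺/Cd, so E°_cell = 0. The concentrated side is the cathode; the cell reaction moves Cd²⁺ from high to low concentration with n = 2.
Q = [Cd²⁺]_dilute/[Cd²⁺]_conc = 9.22 × 10^-4/0.014 = 0.0659.
E = 0 − (RT/nF) ln Q = −((8.314×300)/(2×96485))(-2.720) = 0.0352 V.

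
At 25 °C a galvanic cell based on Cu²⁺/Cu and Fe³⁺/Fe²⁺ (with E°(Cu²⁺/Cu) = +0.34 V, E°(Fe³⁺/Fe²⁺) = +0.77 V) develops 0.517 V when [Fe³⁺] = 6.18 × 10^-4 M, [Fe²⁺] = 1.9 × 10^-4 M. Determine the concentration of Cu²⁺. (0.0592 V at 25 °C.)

From the Nernst equation, log Q = n(E° − E)/0.0592 = 2(0.43 − 0.517)/0.0592 = -2.939, so Q = 0.00115.
With Q = [Cu²⁺]·[Fe²⁺]^2/[Fe³⁺]^2 and the known concentrations, [Cu²⁺] in the numerator gives [Cu²⁺] = 0.012 M.

0.012 M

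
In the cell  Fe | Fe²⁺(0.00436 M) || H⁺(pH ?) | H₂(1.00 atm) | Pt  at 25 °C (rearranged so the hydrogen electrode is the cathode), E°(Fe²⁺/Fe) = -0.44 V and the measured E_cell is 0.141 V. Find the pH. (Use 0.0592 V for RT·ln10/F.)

E°_cell = 0.44 V and n = 2.
log Q = n(E° − E)/0.0592 = 2×(0.44 − 0.141)/0.0592 = 10.101.
With Q = [Fe²⁺]·P(H₂) / [H⁺]^2, solving for [H⁺] gives log[H⁺] = -6.231, so pH = 6.23.

pH = 6.23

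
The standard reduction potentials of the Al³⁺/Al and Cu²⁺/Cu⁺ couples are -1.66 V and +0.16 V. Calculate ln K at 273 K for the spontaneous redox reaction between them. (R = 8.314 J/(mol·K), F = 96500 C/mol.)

ln K = 232.1

E°_cell = +0.16 − (-1.66) = 1.82 V, with n = 3 electrons transferred.
At equilibrium E = 0, so the Nernst equation gives ln K = nFE°/RT = (3)(96500)(1.82)/((8.314)(273)) = 232.14.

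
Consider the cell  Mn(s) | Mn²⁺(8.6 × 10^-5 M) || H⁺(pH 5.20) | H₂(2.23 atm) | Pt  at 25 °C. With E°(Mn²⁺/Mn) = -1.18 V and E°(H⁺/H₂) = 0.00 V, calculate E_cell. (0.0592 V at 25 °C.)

The hydrogen couple is the cathode, so E°_cell = 1.18 V; n = 2.
[H⁺] = 10^(−5.20) = 6.3 × 10^-6 M, and Q = [Mn²⁺]·P(H₂) / [H⁺]^2 = 4.82 × 10^6.
E = E° − (0.0592/2) log Q = 1.18 − (0.0592/2)(6.683) = 0.982 V.

0.98 V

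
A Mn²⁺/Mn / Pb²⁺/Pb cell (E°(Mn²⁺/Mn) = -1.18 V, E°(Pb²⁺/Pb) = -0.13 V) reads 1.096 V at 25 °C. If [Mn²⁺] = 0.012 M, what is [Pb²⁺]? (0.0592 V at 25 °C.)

From the Nernst equation, log Q = n(E° − E)/0.0592 = 2(1.05 − 1.096)/0.0592 = -1.554, so Q = 0.0279.
With Q = [Mn²⁺]/[Pb²⁺] and the known concentrations, [Pb²⁺] in the denominator gives [Pb²⁺] = 0.43 M.

0.43 M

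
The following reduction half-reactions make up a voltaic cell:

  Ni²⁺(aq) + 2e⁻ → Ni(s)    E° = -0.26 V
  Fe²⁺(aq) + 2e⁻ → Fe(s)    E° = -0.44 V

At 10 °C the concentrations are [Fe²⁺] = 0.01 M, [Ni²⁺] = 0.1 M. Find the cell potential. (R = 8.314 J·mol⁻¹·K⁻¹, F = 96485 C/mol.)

The Ni²⁺/Ni couple has the higher reduction potential and acts as the cathode, so E°_cell = -0.26 − (-0.44) = 0.18 V.
Balancing electrons gives n = 2; the reaction quotient is Q = [Fe²⁺]/[Ni²⁺] = 0.100.
E = E° − (RT/nF) ln Q = 0.18 − (8.314×283)/(2×96485) × (-2.303) = 0.180 + 0.028 = 0.208 V.

0.208 V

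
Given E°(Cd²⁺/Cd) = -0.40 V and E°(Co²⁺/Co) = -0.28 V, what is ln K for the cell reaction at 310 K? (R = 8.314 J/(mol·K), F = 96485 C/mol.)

E°_cell = -0.28 − (-0.40) = 0.12 V, with n = 2 electrons transferred.
At equilibrium E = 0, so the Nernst equation gives ln K = nFE°/RT = (2)(96485)(0.12)/((8.314)(310)) = 8.98.

ln K = 9.0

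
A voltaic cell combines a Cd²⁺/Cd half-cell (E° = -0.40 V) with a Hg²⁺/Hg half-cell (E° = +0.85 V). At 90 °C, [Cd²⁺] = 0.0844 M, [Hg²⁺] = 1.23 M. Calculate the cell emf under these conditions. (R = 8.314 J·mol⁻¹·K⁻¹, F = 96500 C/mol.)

The Hg²⁺/Hg couple has the higher reduction potential and acts as the cathode, so E°_cell = +0.85 − (-0.40) = 1.25 V.
Balancing electrons gives n = 2; the reaction quotient is Q = [Cd²⁺]/[Hg²⁺] = 0.0686.
E = E° − (RT/nF) ln Q = 1.25 − (8.314×363)/(2×96500) × (-2.679) = 1.250 + 0.042 = 1.292 V.

1.29 V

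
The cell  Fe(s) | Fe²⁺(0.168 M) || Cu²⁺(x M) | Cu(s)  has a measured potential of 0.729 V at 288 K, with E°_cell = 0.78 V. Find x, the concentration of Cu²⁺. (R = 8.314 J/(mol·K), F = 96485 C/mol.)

0.0028 M

From the Nernst equation, ln Q = nF(E° − E)/RT = 2×96485×(0.78 − 0.729)/(8.314×288) = 4.110, so Q = 61.0.
With Q = [Fe²⁺]/[Cu²⁺] and the known concentrations, [Cu²⁺] in the denominator gives [Cu²⁺] = 0.0028 M.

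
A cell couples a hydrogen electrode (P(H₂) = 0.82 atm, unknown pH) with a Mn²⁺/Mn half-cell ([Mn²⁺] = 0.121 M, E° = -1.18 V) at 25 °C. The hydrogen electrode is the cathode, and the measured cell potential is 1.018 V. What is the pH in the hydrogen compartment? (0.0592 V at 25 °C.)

pH = 3.24

E°_cell = 1.18 V and n = 2.
log Q = n(E° − E)/0.0592 = 2×(1.18 − 1.018)/0.0592 = 5.473.
With Q = [Mn²⁺]·P(H₂) / [H⁺]^2, solving for [H⁺] gives log[H⁺] = -3.238, so pH = 3.24.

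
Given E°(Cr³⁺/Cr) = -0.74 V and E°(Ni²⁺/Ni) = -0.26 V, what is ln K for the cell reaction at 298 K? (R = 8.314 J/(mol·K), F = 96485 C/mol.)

E°_cell = -0.26 − (-0.74) = 0.48 V, with n = 6 electrons transferred.
At equilibrium E = 0, so the Nernst equation gives ln K = nFE°/RT = (6)(96485)(0.48)/((8.314)(298)) = 112.16.

ln K = 112.2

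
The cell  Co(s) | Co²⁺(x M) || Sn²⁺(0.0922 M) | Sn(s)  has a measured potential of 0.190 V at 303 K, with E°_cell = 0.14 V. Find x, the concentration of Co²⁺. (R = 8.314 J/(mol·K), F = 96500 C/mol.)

0.002 M

From the Nernst equation, ln Q = nF(E° − E)/RT = 2×96500×(0.14 − 0.190)/(8.314×303) = -3.831, so Q = 0.0217.
With Q = [Co²⁺]/[Sn²⁺] and the known concentrations, [Co²⁺] in the numerator gives [Co²⁺] = 0.002 M.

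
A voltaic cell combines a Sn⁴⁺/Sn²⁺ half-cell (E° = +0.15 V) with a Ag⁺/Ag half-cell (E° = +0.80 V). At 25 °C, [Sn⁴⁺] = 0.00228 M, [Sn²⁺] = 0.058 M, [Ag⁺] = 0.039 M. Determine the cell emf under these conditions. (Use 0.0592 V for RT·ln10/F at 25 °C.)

0.608 V

The Ag⁺/Ag couple has the higher reduction potential and acts as the cathode, so E°_cell = +0.80 − (+0.15) = 0.65 V.
Balancing electrons gives n = 2; the reaction quotient is Q = [Sn⁴⁺]/([Sn²⁺]·[Ag⁺]^2) = 25.8.
At 25 °C, E = E° − (0.0592/n) log Q = 0.65 − (0.0592/2)(1.412) = 0.650 − 0.042 = 0.608 V.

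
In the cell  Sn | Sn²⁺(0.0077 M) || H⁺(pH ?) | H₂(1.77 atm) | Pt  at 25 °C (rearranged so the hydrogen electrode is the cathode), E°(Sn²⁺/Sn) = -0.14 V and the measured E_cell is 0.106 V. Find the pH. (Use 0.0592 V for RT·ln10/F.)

E°_cell = 0.14 V and n = 2.
log Q = n(E° − E)/0.0592 = 2×(0.14 − 0.106)/0.0592 = 1.149.
With Q = [Sn²⁺]·P(H₂) / [H⁺]^2, solving for [H⁺] gives log[H⁺] = -1.507, so pH = 1.51.

pH = 1.51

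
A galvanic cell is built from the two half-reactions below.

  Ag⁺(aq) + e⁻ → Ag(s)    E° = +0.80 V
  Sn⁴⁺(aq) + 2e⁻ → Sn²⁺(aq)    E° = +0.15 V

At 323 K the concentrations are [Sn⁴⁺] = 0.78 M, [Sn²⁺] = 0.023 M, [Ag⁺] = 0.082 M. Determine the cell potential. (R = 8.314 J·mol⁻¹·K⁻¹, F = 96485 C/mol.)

0.531 V

The Ag⁺/Ag couple has the higher reduction potential and acts as the cathode, so E°_cell = +0.80 − (+0.15) = 0.65 V.
Balancing electrons gives n = 2; the reaction quotient is Q = [Sn⁴⁺]/([Sn²⁺]·[Ag⁺]^2) = 5040.
E = E° − (RT/nF) ln Q = 0.65 − (8.314×323)/(2×96485) × (8.526) = 0.650 − 0.119 = 0.531 V.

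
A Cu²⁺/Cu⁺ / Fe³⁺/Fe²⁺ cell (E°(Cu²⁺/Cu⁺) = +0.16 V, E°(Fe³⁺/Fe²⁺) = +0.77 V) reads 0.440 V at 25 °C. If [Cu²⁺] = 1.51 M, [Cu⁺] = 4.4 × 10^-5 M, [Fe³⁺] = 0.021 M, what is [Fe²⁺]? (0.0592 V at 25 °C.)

4.6 × 10^-4 M

From the Nernst equation, log Q = n(E° − E)/0.0592 = 1(0.61 − 0.440)/0.0592 = 2.872, so Q = 744.
With Q = [Cu²⁺]·[Fe²⁺]/([Cu⁺]·[Fe³⁺]) and the known concentrations, [Fe²⁺] in the numerator gives [Fe²⁺] = 4.6 × 10^-4 M.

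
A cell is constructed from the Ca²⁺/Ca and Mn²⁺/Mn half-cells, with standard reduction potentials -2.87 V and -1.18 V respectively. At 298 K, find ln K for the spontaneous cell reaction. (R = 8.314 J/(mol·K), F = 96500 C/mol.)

E°_cell = -1.18 − (-2.87) = 1.69 V, with n = 2 electrons transferred.
At equilibrium E = 0, so the Nernst equation gives ln K = nFE°/RT = (2)(96500)(1.69)/((8.314)(298)) = 131.65.

ln K = 131.6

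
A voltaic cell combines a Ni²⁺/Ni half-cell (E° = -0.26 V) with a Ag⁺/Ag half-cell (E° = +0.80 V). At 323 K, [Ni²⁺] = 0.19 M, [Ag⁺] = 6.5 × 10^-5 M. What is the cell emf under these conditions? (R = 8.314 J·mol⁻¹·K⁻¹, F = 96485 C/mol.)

0.815 V

The Ag⁺/Ag couple has the higher reduction potential and acts as the cathode, so E°_cell = +0.80 − (-0.26) = 1.06 V.
Balancing electrons gives n = 2; the reaction quotient is Q = [Ni²⁺]/[Ag⁺]^2 = 4.5 × 10^7.
E = E° − (RT/nF) ln Q = 1.06 − (8.314×323)/(2×96485) × (17.622) = 1.060 − 0.245 = 0.815 V.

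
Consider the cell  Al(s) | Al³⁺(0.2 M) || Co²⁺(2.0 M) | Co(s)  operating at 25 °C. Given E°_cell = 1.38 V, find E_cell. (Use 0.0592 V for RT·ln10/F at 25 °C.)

1.40 V

Balancing electrons gives n = 6; the reaction quotient is Q = [Al³⁺]^2/[Co²⁺]^3 = 0.00500.
At 25 °C, E = E° − (0.0592/n) log Q = 1.38 − (0.0592/6)(-2.301) = 1.380 + 0.023 = 1.403 V.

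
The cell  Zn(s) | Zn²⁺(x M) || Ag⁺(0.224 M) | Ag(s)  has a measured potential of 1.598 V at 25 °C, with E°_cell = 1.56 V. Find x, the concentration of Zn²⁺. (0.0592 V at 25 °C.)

0.0026 M

From the Nernst equation, log Q = n(E° − E)/0.0592 = 2(1.56 − 1.598)/0.0592 = -1.284, so Q = 0.0520.
With Q = [Zn²⁺]/[Ag⁺]^2 and the known concentrations, [Zn²⁺] in the numerator gives [Zn²⁺] = 0.0026 M.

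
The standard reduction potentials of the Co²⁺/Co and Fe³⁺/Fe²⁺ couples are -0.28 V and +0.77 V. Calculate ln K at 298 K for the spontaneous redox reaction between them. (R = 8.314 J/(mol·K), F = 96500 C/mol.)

ln K = 81.8

E°_cell = +0.77 − (-0.28) = 1.05 V, with n = 2 electrons transferred.
At equilibrium E = 0, so the Nernst equation gives ln K = nFE°/RT = (2)(96500)(1.05)/((8.314)(298)) = 81.79.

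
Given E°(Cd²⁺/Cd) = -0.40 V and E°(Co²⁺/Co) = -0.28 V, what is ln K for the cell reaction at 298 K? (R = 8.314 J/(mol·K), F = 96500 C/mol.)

ln K = 9.3

E°_cell = -0.28 − (-0.40) = 0.12 V, with n = 2 electrons transferred.
At equilibrium E = 0, so the Nernst equation gives ln K = nFE°/RT = (2)(96500)(0.12)/((8.314)(298)) = 9.35.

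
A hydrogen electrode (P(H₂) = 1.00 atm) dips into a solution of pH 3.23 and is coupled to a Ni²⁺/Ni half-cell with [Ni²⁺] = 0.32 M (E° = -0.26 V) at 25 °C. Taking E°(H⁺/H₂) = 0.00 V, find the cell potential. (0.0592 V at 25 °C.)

The hydrogen couple is the cathode, so E°_cell = 0.26 V; n = 2.
[H⁺] = 10^(−3.23) = 5.9 × 10^-4 M, and Q = [Ni²⁺]·P(H₂) / [H⁺]^2 = 9.23 × 10^5.
E = E° − (0.0592/2) log Q = 0.26 − (0.0592/2)(5.965) = 0.083 V.

0.083 V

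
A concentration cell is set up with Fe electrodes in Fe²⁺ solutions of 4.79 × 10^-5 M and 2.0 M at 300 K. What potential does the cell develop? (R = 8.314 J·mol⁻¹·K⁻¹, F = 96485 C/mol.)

0.14 V

Both half-cells are Fe²⁺/Fe, so E°_cell = 0. The concentrated side is the cathode; the cell reaction moves Fe²⁺ from high to low concentration with n = 2.
Q = [Fe²⁺]_dilute/[Fe²⁺]_conc = 4.79 × 10^-5/2.0 = 2.39 × 10^-5.
E = 0 − (RT/nF) ln Q = −((8.314×300)/(2×96485))(-10.640) = 0.1375 V.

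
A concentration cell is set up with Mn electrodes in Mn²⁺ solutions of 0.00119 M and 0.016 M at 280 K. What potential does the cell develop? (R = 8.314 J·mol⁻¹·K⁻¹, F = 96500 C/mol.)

0.031 V

Both half-cells are Mn²⁺/Mn, so E°_cell = 0. The concentrated side is the cathode; the cell reaction moves Mn²⁺ from high to low concentration with n = 2.
Q = [Mn²⁺]_dilute/[Mn²⁺]_conc = 0.00119/0.016 = 0.0744.
E = 0 − (RT/nF) ln Q = −((8.314×280)/(2×96500))(-2.599) = 0.0313 V.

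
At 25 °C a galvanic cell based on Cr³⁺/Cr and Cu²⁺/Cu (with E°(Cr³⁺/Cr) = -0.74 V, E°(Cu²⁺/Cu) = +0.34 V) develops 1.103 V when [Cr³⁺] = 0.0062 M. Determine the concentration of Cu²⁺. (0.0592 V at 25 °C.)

From the Nernst equation, log Q = n(E° − E)/0.0592 = 6(1.08 − 1.103)/0.0592 = -2.331, so Q = 0.00467.
With Q = [Cr³⁺]^2/[Cu²⁺]^3 and the known concentrations, [Cu²⁺]^3 in the denominator gives [Cu²⁺] = 0.2 M.

0.2 M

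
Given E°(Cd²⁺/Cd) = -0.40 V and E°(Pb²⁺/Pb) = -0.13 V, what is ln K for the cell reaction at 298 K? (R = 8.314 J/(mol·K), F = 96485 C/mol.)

ln K = 21.0

E°_cell = -0.13 − (-0.40) = 0.27 V, with n = 2 electrons transferred.
At equilibrium E = 0, so the Nernst equation gives ln K = nFE°/RT = (2)(96485)(0.27)/((8.314)(298)) = 21.03.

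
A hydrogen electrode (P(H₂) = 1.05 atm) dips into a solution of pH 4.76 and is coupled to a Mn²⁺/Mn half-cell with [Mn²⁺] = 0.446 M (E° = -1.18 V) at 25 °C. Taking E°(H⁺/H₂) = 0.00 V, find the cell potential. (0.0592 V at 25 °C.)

0.91 V

The hydrogen couple is the cathode, so E°_cell = 1.18 V; n = 2.
[H⁺] = 10^(−4.76) = 1.7 × 10^-5 M, and Q = [Mn²⁺]·P(H₂) / [H⁺]^2 = 1.55 × 10^9.
E = E° − (0.0592/2) log Q = 1.18 − (0.0592/2)(9.191) = 0.908 V.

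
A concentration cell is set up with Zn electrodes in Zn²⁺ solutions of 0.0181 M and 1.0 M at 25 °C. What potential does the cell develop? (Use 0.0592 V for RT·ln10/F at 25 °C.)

Both half-cells are Zn²⁺/Zn, so E°_cell = 0. The concentrated side is the cathode; the cell reaction moves Zn²⁺ from high to low concentration with n = 2.
Q = [Zn²⁺]_dilute/[Zn²⁺]_conc = 0.0181/1.0 = 0.0181.
E = 0 − (0.0592/2) log Q = −(0.0592/2)(-1.742) = 0.0516 V.

0.052 V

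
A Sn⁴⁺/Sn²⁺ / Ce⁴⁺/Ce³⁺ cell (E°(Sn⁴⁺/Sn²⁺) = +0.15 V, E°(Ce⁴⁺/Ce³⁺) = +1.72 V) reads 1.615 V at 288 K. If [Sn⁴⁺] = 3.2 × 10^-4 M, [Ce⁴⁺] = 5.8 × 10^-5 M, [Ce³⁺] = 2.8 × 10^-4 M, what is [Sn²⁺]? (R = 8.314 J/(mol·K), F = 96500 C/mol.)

0.28 M

From the Nernst equation, ln Q = nF(E° − E)/RT = 2×96500×(1.57 − 1.615)/(8.314×288) = -3.627, so Q = 0.0266.
With Q = [Sn⁴⁺]·[Ce³⁺]^2/([Sn²⁺]·[Ce⁴⁺]^2) and the known concentrations, [Sn²⁺] in the denominator gives [Sn²⁺] = 0.28 M.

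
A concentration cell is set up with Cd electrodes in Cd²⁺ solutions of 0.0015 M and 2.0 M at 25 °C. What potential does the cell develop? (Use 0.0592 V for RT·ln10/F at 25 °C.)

0.092 V

Both half-cells are Cd²⁺/Cd, so E°_cell = 0. The concentrated side is the cathode; the cell reaction moves Cd²⁺ from high to low concentration with n = 2.
Q = [Cd²⁺]_dilute/[Cd²⁺]_conc = 0.0015/2.0 = 7.5 × 10^-4.
E = 0 − (0.0592/2) log Q = −(0.0592/2)(-3.125) = 0.0925 V.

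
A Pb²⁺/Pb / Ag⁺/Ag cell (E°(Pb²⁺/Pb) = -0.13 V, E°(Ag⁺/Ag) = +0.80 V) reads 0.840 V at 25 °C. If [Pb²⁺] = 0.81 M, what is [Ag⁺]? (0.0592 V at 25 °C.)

0.027 M

From the Nernst equation, log Q = n(E° − E)/0.0592 = 2(0.93 − 0.840)/0.0592 = 3.041, so Q = 1100.
With Q = [Pb²⁺]/[Ag⁺]^2 and the known concentrations, [Ag⁺]^2 in the denominator gives [Ag⁺] = 0.027 M.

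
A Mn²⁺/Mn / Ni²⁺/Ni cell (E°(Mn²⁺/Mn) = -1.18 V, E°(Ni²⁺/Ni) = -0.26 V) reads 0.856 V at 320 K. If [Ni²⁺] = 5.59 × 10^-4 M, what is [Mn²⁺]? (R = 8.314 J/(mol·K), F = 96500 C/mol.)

0.058 M

From the Nernst equation, ln Q = nF(E° − E)/RT = 2×96500×(0.92 − 0.856)/(8.314×320) = 4.643, so Q = 104.
With Q = [Mn²⁺]/[Ni²⁺] and the known concentrations, [Mn²⁺] in the numerator gives [Mn²⁺] = 0.058 M.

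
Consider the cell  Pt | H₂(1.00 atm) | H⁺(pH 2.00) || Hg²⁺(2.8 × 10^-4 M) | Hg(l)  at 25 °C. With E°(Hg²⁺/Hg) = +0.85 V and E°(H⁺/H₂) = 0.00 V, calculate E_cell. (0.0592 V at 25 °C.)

0.86 V

The Hg²⁺/Hg couple is the cathode, so E°_cell = 0.85 V; n = 2.
[H⁺] = 10^(−2.00) = 0.010 M, and Q = [H⁺]^2 / ([Hg²⁺]·P(H₂)) = 0.357.
E = E° − (0.0592/2) log Q = 0.85 − (0.0592/2)(-0.447) = 0.863 V.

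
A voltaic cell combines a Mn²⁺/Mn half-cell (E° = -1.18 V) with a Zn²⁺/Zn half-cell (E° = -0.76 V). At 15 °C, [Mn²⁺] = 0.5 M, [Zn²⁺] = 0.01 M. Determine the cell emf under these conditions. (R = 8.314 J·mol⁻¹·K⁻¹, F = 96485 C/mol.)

0.371 V

The Zn²⁺/Zn couple has the higher reduction potential and acts as the cathode, so E°_cell = -0.76 − (-1.18) = 0.42 V.
Balancing electrons gives n = 2; the reaction quotient is Q = [Mn²⁺]/[Zn²⁺] = 50.0.
E = E° − (RT/nF) ln Q = 0.42 − (8.314×288)/(2×96485) × (3.912) = 0.420 − 0.049 = 0.371 V.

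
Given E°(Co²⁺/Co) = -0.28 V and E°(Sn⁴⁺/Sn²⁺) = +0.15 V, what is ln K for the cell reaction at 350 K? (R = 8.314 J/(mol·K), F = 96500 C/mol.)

E°_cell = +0.15 − (-0.28) = 0.43 V, with n = 2 electrons transferred.
At equilibrium E = 0, so the Nernst equation gives ln K = nFE°/RT = (2)(96500)(0.43)/((8.314)(350)) = 28.52.

ln K = 28.5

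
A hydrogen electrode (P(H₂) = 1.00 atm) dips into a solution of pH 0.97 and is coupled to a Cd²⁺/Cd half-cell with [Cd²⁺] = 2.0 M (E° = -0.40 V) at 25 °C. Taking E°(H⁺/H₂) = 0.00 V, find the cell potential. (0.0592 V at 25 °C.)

0.33 V

The hydrogen couple is the cathode, so E°_cell = 0.40 V; n = 2.
[H⁺] = 10^(−0.97) = 0.11 M, and Q = [Cd²⁺]·P(H₂) / [H⁺]^2 = 174.
E = E° − (0.0592/2) log Q = 0.40 − (0.0592/2)(2.241) = 0.334 V.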